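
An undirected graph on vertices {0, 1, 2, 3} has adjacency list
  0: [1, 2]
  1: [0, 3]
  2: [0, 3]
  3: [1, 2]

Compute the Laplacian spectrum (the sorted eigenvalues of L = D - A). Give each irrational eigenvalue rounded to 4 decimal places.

[0, 2, 2, 4]

Each diagonal entry of L is the vertex degree and each off-diagonal entry is -1 where an edge is present, 0 otherwise; in the order [0, 1, 2, 3] the diagonal is [2, 2, 2, 2]. Diagonalising L (or applying a numerical eigensolver to the 4x4 matrix) gives the spectrum above. The eigenvalues sum to 8, which equals trace(L) = 2|E|. There is one zero in the spectrum, matching the 1 component.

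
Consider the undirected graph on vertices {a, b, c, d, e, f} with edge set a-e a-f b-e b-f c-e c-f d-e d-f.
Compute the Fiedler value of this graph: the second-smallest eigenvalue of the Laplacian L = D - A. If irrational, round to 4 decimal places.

2

With the vertex order [a, b, c, d, e, f], the degrees are [2, 2, 2, 2, 4, 4], giving D = diag(2, 2, 2, 2, 4, 4) and L = D - A. The smallest Laplacian eigenvalue is always 0. The next one, lambda_2 = 2, measures how hard the graph is to disconnect: larger values mean better connectivity. There is one zero in the spectrum, matching the 1 component. The eigenvalues sum to 16, which equals trace(L) = 2|E|.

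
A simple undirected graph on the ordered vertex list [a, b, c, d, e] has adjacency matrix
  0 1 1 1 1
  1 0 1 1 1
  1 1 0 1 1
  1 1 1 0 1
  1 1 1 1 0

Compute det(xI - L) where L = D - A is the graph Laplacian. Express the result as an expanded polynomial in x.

Reading degrees in the order [a, b, c, d, e] gives [4, 4, 4, 4, 4]; set D = diag(4, 4, 4, 4, 4) and form L = D - A. The eigenvalues of L are [0, 5, 5, 5, 5]; the characteristic polynomial is the product of (x - lambda_i), which multiplies out to x^5 - 20x^4 + 150x^3 - 500x^2 + 625x. Since p(0) = det(-L) = 0, x divides p(x). By the matrix-tree theorem the graph has (1/5) * product of the nonzero eigenvalues = 125 spanning trees.

x^5 - 20x^4 + 150x^3 - 500x^2 + 625x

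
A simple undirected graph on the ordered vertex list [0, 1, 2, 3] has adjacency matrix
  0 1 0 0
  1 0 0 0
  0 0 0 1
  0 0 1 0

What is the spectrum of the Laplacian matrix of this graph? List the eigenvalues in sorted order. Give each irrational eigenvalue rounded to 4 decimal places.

[0, 0, 2, 2]

Reading degrees in the order [0, 1, 2, 3] gives [1, 1, 1, 1]; set D = diag(1, 1, 1, 1) and form L = D - A. Since every row of L sums to 0, the all-ones vector is in the kernel and 0 is an eigenvalue. The 2 zero eigenvalues correspond to the 2 connected components.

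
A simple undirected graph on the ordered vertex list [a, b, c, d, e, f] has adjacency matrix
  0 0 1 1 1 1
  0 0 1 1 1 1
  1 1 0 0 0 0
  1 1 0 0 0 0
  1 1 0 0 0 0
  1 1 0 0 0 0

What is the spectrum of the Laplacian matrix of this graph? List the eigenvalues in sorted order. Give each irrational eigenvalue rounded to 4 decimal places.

[0, 2, 2, 2, 4, 6]

Each diagonal entry of L is the vertex degree and each off-diagonal entry is -1 where an edge is present, 0 otherwise; in the order [a, b, c, d, e, f] the diagonal is [4, 4, 2, 2, 2, 2]. Since every row of L sums to 0, the all-ones vector is in the kernel and 0 is an eigenvalue. By the matrix-tree theorem the graph has (1/6) * product of the nonzero eigenvalues = 32 spanning trees. There is one zero in the spectrum, matching the 1 component.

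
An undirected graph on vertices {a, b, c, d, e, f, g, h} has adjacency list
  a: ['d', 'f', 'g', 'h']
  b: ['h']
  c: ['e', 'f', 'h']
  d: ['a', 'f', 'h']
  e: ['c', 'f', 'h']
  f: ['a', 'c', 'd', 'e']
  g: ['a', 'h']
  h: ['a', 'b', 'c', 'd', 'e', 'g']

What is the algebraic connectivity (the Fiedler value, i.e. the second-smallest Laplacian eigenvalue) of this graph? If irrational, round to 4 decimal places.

Reading degrees in the order [a, b, c, d, e, f, g, h] gives [4, 1, 3, 3, 3, 4, 2, 6]; set D = diag(4, 1, 3, 3, 3, 4, 2, 6) and form L = D - A. The sorted Laplacian eigenvalues are [0, 0.9621, 1.5911, 2.4422, 4, 4.5588, 5.1396, 7.3062]; the algebraic connectivity is the second entry, 0.9621. By the matrix-tree theorem the graph has (1/8) * product of the nonzero eigenvalues = 320 spanning trees. There is one zero in the spectrum, matching the 1 component.

0.9621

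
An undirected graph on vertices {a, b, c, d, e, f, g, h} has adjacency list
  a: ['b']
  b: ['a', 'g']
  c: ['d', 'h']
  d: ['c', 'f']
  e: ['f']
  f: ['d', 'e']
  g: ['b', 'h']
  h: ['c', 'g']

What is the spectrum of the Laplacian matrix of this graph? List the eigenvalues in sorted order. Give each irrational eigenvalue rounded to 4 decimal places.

Reading degrees in the order [a, b, c, d, e, f, g, h] gives [1, 2, 2, 2, 1, 2, 2, 2]; set D = diag(1, 2, 2, 2, 1, 2, 2, 2) and form L = D - A. L is symmetric positive semidefinite, so every eigenvalue is real and nonnegative. The eigenvalues sum to 14, which equals trace(L) = 2|E|. The largest eigenvalue, 3.8478, is at most the vertex count 8.

[0, 0.1522, 0.5858, 1.2346, 2, 2.7654, 3.4142, 3.8478]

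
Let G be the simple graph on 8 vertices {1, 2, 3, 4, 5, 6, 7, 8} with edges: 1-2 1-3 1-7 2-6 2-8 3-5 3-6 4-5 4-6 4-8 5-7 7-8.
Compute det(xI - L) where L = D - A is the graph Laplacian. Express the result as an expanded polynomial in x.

x^8 - 24x^7 + 240x^6 - 1296x^5 + 4080x^4 - 7488x^3 + 7424x^2 - 3072x

Each diagonal entry of L is the vertex degree and each off-diagonal entry is -1 where an edge is present, 0 otherwise; in the order [1, 2, 3, 4, 5, 6, 7, 8] the diagonal is [3, 3, 3, 3, 3, 3, 3, 3]. The eigenvalues of L are [0, 2, 2, 2, 4, 4, 4, 6]; the characteristic polynomial is the product of (x - lambda_i), which multiplies out to x^8 - 24x^7 + 240x^6 - 1296x^5 + 4080x^4 - 7488x^3 + 7424x^2 - 3072x. The coefficient of x^7 equals -trace(L) = -24, matching the sum of degrees. By the matrix-tree theorem the graph has (1/8) * product of the nonzero eigenvalues = 384 spanning trees. The largest eigenvalue, 6, is at most the vertex count 8.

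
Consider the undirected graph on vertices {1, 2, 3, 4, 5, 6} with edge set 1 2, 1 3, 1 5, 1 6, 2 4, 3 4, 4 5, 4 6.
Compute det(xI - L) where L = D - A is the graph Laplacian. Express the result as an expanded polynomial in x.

With the vertex order [1, 2, 3, 4, 5, 6], the degrees are [4, 2, 2, 4, 2, 2], giving D = diag(4, 2, 2, 4, 2, 2) and L = D - A. The eigenvalues of L are [0, 2, 2, 2, 4, 6]; the characteristic polynomial is the product of (x - lambda_i), which multiplies out to x^6 - 16x^5 + 96x^4 - 272x^3 + 368x^2 - 192x. The coefficient of x^5 equals -trace(L) = -16, matching the sum of degrees. By the matrix-tree theorem the graph has (1/6) * product of the nonzero eigenvalues = 32 spanning trees.

x^6 - 16x^5 + 96x^4 - 272x^3 + 368x^2 - 192x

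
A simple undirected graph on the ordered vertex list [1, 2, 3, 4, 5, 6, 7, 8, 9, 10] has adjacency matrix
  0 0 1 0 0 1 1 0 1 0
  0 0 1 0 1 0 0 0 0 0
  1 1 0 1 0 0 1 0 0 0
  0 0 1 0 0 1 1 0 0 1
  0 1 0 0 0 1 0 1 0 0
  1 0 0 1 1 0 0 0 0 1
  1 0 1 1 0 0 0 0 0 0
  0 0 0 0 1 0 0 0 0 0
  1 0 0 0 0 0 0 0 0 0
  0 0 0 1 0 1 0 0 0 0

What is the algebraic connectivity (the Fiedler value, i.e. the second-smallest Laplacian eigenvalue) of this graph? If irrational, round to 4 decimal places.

0.5213

With the vertex order [1, 2, 3, 4, 5, 6, 7, 8, 9, 10], the degrees are [4, 2, 4, 4, 3, 4, 3, 1, 1, 2], giving D = diag(4, 2, 4, 4, 3, 4, 3, 1, 1, 2) and L = D - A. Computing the eigenvalues of L and sorting gives [0, 0.5213, 0.8783, 1.4107, 1.9524, 3.1860, 4.2194, 4.4676, 5.1043, 6.2600]. The Fiedler value lambda_2 = 0.5213 is strictly positive, so the graph is connected. The largest eigenvalue, 6.2600, is at most the vertex count 10.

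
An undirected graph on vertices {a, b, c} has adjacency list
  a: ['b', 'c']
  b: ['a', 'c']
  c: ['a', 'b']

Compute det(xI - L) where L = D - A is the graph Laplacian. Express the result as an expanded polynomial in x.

Each diagonal entry of L is the vertex degree and each off-diagonal entry is -1 where an edge is present, 0 otherwise; in the order [a, b, c] the diagonal is [2, 2, 2]. L has integer entries, so p(x) = det(xI - L) has integer coefficients. Expanding the determinant yields x^3 - 6x^2 + 9x. The constant term is 0 because L is singular (the all-ones vector lies in its kernel).

x^3 - 6x^2 + 9x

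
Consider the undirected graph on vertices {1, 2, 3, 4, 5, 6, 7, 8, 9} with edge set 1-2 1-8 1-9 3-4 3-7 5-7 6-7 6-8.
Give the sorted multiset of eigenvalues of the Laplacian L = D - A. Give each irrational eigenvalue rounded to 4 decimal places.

Reading degrees in the order [1, 2, 3, 4, 5, 6, 7, 8, 9] gives [3, 1, 2, 1, 1, 2, 3, 2, 1]; set D = diag(3, 1, 2, 1, 1, 2, 3, 2, 1) and form L = D - A. Since every row of L sums to 0, the all-ones vector is in the kernel and 0 is an eigenvalue. By the matrix-tree theorem the graph has (1/9) * product of the nonzero eigenvalues = 1 spanning tree. The largest eigenvalue, 4.4065, is at most the vertex count 9.

[0, 0.1538, 0.5764, 1, 1, 2.1128, 2.6757, 4.0748, 4.4065]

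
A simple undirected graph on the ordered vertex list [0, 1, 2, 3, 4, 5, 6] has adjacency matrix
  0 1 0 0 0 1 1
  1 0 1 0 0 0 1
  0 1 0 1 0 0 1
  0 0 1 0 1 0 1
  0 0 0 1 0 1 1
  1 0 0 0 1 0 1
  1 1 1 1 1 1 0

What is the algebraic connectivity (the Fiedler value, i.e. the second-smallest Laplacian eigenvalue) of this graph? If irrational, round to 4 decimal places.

2

With the vertex order [0, 1, 2, 3, 4, 5, 6], the degrees are [3, 3, 3, 3, 3, 3, 6], giving D = diag(3, 3, 3, 3, 3, 3, 6) and L = D - A. Computing the eigenvalues of L and sorting gives [0, 2, 2, 4, 4, 5, 7]. The Fiedler value lambda_2 = 2 is strictly positive, so the graph is connected. There is one zero in the spectrum, matching the 1 component.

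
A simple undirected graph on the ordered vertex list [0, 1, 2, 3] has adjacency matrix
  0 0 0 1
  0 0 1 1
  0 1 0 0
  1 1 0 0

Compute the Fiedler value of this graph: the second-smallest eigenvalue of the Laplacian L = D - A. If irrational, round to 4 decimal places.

0.5858

With the vertex order [0, 1, 2, 3], the degrees are [1, 2, 1, 2], giving D = diag(1, 2, 1, 2) and L = D - A. The smallest Laplacian eigenvalue is always 0. The next one, lambda_2 = 0.5858, measures how hard the graph is to disconnect: larger values mean better connectivity. The largest eigenvalue, 3.4142, is at most the vertex count 4. By the matrix-tree theorem the graph has (1/4) * product of the nonzero eigenvalues = 1 spanning tree.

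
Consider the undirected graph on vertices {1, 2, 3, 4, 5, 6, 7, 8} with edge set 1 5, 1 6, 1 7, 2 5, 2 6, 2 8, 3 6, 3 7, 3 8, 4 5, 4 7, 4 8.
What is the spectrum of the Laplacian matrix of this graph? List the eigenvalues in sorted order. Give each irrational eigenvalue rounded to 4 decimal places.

[0, 2, 2, 2, 4, 4, 4, 6]

Each diagonal entry of L is the vertex degree and each off-diagonal entry is -1 where an edge is present, 0 otherwise; in the order [1, 2, 3, 4, 5, 6, 7, 8] the diagonal is [3, 3, 3, 3, 3, 3, 3, 3]. L is symmetric positive semidefinite, so every eigenvalue is real and nonnegative. The single zero eigenvalue shows the graph is connected.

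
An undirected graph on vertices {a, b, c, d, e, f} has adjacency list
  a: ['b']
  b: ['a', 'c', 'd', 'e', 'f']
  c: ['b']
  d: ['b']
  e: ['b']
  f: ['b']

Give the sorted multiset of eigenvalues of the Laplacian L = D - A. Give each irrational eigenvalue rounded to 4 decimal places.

With the vertex order [a, b, c, d, e, f], the degrees are [1, 5, 1, 1, 1, 1], giving D = diag(1, 5, 1, 1, 1, 1) and L = D - A. L is symmetric positive semidefinite, so every eigenvalue is real and nonnegative.

[0, 1, 1, 1, 1, 6]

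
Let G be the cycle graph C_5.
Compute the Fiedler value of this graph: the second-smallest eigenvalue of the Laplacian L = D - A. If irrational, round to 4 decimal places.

1.3820

The graph has 5 vertices and degree multiset [2, 2, 2, 2, 2]; D is the diagonal matrix of degrees and L = D - A. The smallest Laplacian eigenvalue is always 0. The next one, lambda_2 = 1.3820, measures how hard the graph is to disconnect: larger values mean better connectivity.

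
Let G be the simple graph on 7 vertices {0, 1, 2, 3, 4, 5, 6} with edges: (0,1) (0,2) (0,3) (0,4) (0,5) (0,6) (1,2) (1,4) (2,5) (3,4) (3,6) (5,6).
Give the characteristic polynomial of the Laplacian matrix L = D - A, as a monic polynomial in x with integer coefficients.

x^7 - 24x^6 + 231x^5 - 1140x^4 + 3036x^3 - 4128x^2 + 2240x

With the vertex order [0, 1, 2, 3, 4, 5, 6], the degrees are [6, 3, 3, 3, 3, 3, 3], giving D = diag(6, 3, 3, 3, 3, 3, 3) and L = D - A. Computing det(xI - L) by cofactor expansion (or equivalently via sum-over-permutations) gives x^7 - 24x^6 + 231x^5 - 1140x^4 + 3036x^3 - 4128x^2 + 2240x. The coefficient of x^6 equals -trace(L) = -24, matching the sum of degrees. The eigenvalues sum to 24, which equals trace(L) = 2|E|.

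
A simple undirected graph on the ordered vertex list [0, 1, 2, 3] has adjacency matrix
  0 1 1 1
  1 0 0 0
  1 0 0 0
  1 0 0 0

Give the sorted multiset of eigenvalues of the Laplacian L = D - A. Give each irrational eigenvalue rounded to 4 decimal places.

Reading degrees in the order [0, 1, 2, 3] gives [3, 1, 1, 1]; set D = diag(3, 1, 1, 1) and form L = D - A. L is symmetric positive semidefinite, so every eigenvalue is real and nonnegative.

[0, 1, 1, 4]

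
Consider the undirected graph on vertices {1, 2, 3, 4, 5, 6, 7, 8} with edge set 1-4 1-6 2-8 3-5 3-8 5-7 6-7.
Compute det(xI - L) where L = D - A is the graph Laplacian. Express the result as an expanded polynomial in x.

Reading degrees in the order [1, 2, 3, 4, 5, 6, 7, 8] gives [2, 1, 2, 1, 2, 2, 2, 2]; set D = diag(2, 1, 2, 1, 2, 2, 2, 2) and form L = D - A. Computing det(xI - L) by cofactor expansion (or equivalently via sum-over-permutations) gives x^8 - 14x^7 + 78x^6 - 220x^5 + 330x^4 - 252x^3 + 84x^2 - 8x. The coefficient of x^7 equals -trace(L) = -14, matching the sum of degrees. The largest eigenvalue, 3.8478, is at most the vertex count 8. The eigenvalues sum to 14, which equals trace(L) = 2|E|.

x^8 - 14x^7 + 78x^6 - 220x^5 + 330x^4 - 252x^3 + 84x^2 - 8x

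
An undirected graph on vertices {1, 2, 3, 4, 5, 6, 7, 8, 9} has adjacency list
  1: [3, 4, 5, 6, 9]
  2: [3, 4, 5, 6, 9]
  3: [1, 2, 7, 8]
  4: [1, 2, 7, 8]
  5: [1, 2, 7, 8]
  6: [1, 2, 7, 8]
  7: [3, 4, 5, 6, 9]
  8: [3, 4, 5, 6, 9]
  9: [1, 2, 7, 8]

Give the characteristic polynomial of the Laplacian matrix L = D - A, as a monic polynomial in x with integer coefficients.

x^9 - 40x^8 + 690x^7 - 6720x^6 + 40485x^5 - 154704x^4 + 366560x^3 - 492800x^2 + 288000x

With the vertex order [1, 2, 3, 4, 5, 6, 7, 8, 9], the degrees are [5, 5, 4, 4, 4, 4, 5, 5, 4], giving D = diag(5, 5, 4, 4, 4, 4, 5, 5, 4) and L = D - A. Computing det(xI - L) by cofactor expansion (or equivalently via sum-over-permutations) gives x^9 - 40x^8 + 690x^7 - 6720x^6 + 40485x^5 - 154704x^4 + 366560x^3 - 492800x^2 + 288000x. The constant term is 0 because L is singular (the all-ones vector lies in its kernel). The eigenvalues sum to 40, which equals trace(L) = 2|E|. The largest eigenvalue, 9, is at most the vertex count 9.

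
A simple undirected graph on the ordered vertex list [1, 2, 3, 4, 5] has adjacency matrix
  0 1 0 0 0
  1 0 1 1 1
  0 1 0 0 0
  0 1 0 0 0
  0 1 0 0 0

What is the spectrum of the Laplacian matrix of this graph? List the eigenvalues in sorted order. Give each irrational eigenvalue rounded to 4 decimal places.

[0, 1, 1, 1, 5]

Each diagonal entry of L is the vertex degree and each off-diagonal entry is -1 where an edge is present, 0 otherwise; in the order [1, 2, 3, 4, 5] the diagonal is [1, 4, 1, 1, 1]. Since every row of L sums to 0, the all-ones vector is in the kernel and 0 is an eigenvalue. By the matrix-tree theorem the graph has (1/5) * product of the nonzero eigenvalues = 1 spanning tree. The largest eigenvalue, 5, is at most the vertex count 5.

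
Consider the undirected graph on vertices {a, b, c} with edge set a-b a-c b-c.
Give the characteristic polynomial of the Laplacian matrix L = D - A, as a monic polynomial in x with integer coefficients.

Reading degrees in the order [a, b, c] gives [2, 2, 2]; set D = diag(2, 2, 2) and form L = D - A. The eigenvalues of L are [0, 3, 3]; the characteristic polynomial is the product of (x - lambda_i), which multiplies out to x^3 - 6x^2 + 9x. Since p(0) = det(-L) = 0, x divides p(x). There is one zero in the spectrum, matching the 1 component. The eigenvalues sum to 6, which equals trace(L) = 2|E|.

x^3 - 6x^2 + 9x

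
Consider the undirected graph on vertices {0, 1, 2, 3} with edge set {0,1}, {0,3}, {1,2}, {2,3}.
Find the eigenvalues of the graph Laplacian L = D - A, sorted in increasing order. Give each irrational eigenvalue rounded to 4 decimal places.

Each diagonal entry of L is the vertex degree and each off-diagonal entry is -1 where an edge is present, 0 otherwise; in the order [0, 1, 2, 3] the diagonal is [2, 2, 2, 2]. Diagonalising L (or applying a numerical eigensolver to the 4x4 matrix) gives the spectrum above.

[0, 2, 2, 4]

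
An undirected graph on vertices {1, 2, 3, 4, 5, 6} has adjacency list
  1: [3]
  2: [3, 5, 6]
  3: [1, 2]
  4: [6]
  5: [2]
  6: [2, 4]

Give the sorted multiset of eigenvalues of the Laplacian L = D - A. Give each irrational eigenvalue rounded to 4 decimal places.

[0, 0.3820, 0.6972, 2, 2.6180, 4.3028]

Reading degrees in the order [1, 2, 3, 4, 5, 6] gives [1, 3, 2, 1, 1, 2]; set D = diag(1, 3, 2, 1, 1, 2) and form L = D - A. Since every row of L sums to 0, the all-ones vector is in the kernel and 0 is an eigenvalue. The eigenvalues sum to 10, which equals trace(L) = 2|E|. There is one zero in the spectrum, matching the 1 component.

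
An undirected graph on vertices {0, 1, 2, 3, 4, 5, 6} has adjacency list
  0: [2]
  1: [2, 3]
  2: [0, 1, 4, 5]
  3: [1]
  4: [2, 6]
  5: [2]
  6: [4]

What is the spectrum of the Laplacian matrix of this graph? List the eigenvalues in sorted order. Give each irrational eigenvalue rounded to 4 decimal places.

Each diagonal entry of L is the vertex degree and each off-diagonal entry is -1 where an edge is present, 0 otherwise; in the order [0, 1, 2, 3, 4, 5, 6] the diagonal is [1, 2, 4, 1, 2, 1, 1]. Since every row of L sums to 0, the all-ones vector is in the kernel and 0 is an eigenvalue. The single zero eigenvalue shows the graph is connected. The largest eigenvalue, 5.1642, is at most the vertex count 7.

[0, 0.3820, 0.6086, 1, 2.2271, 2.6180, 5.1642]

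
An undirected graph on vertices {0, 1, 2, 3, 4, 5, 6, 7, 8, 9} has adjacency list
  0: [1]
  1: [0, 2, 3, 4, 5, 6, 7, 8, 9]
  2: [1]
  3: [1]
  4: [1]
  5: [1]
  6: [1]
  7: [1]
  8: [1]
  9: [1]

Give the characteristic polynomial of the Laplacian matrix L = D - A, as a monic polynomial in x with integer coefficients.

x^10 - 18x^9 + 108x^8 - 336x^7 + 630x^6 - 756x^5 + 588x^4 - 288x^3 + 81x^2 - 10x

Each diagonal entry of L is the vertex degree and each off-diagonal entry is -1 where an edge is present, 0 otherwise; in the order [0, 1, 2, 3, 4, 5, 6, 7, 8, 9] the diagonal is [1, 9, 1, 1, 1, 1, 1, 1, 1, 1]. The eigenvalues of L are [0, 1, 1, 1, 1, 1, 1, 1, 1, 10]; the characteristic polynomial is the product of (x - lambda_i), which multiplies out to x^10 - 18x^9 + 108x^8 - 336x^7 + 630x^6 - 756x^5 + 588x^4 - 288x^3 + 81x^2 - 10x. Since p(0) = det(-L) = 0, x divides p(x). By the matrix-tree theorem the graph has (1/10) * product of the nonzero eigenvalues = 1 spanning tree.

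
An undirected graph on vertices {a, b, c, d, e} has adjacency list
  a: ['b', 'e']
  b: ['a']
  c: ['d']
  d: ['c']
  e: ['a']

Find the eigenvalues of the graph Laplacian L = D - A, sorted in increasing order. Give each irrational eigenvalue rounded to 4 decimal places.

With the vertex order [a, b, c, d, e], the degrees are [2, 1, 1, 1, 1], giving D = diag(2, 1, 1, 1, 1) and L = D - A. L is symmetric positive semidefinite, so every eigenvalue is real and nonnegative. The 2 zero eigenvalues correspond to the 2 connected components. There are 2 zeros in the spectrum, matching the 2 components. The eigenvalues sum to 6, which equals trace(L) = 2|E|.

[0, 0, 1, 2, 3]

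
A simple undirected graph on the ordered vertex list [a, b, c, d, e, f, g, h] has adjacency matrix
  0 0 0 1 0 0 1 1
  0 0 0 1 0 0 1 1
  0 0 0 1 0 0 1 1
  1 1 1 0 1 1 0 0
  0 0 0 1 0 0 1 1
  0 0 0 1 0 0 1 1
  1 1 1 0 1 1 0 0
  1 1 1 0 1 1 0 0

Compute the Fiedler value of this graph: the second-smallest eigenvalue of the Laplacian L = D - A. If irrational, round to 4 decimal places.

Each diagonal entry of L is the vertex degree and each off-diagonal entry is -1 where an edge is present, 0 otherwise; in the order [a, b, c, d, e, f, g, h] the diagonal is [3, 3, 3, 5, 3, 3, 5, 5]. The smallest Laplacian eigenvalue is always 0. The next one, lambda_2 = 3, measures how hard the graph is to disconnect: larger values mean better connectivity.

3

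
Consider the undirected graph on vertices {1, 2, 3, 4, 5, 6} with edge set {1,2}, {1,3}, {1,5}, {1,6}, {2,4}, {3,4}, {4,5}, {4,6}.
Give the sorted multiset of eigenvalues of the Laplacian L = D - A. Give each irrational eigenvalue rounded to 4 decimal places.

[0, 2, 2, 2, 4, 6]

Each diagonal entry of L is the vertex degree and each off-diagonal entry is -1 where an edge is present, 0 otherwise; in the order [1, 2, 3, 4, 5, 6] the diagonal is [4, 2, 2, 4, 2, 2]. L is symmetric positive semidefinite, so every eigenvalue is real and nonnegative.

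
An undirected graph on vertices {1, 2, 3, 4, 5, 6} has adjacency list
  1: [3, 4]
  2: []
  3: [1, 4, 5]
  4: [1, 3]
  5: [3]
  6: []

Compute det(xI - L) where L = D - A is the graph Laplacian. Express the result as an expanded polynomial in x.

x^6 - 8x^5 + 19x^4 - 12x^3

Reading degrees in the order [1, 2, 3, 4, 5, 6] gives [2, 0, 3, 2, 1, 0]; set D = diag(2, 0, 3, 2, 1, 0) and form L = D - A. The eigenvalues of L are [0, 0, 0, 1, 3, 4]; the characteristic polynomial is the product of (x - lambda_i), which multiplies out to x^6 - 8x^5 + 19x^4 - 12x^3. Since p(0) = det(-L) = 0, x divides p(x). There are 3 zeros in the spectrum, matching the 3 components. The largest eigenvalue, 4, is at most the vertex count 6.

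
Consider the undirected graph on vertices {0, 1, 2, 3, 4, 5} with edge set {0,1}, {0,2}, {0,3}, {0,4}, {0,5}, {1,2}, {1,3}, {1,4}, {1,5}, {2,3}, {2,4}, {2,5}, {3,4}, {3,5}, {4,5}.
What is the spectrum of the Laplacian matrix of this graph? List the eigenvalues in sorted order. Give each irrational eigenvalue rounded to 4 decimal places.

[0, 6, 6, 6, 6, 6]

Each diagonal entry of L is the vertex degree and each off-diagonal entry is -1 where an edge is present, 0 otherwise; in the order [0, 1, 2, 3, 4, 5] the diagonal is [5, 5, 5, 5, 5, 5]. The multiplicity of 0 as a Laplacian eigenvalue equals the number of connected components. The single zero eigenvalue shows the graph is connected. There is one zero in the spectrum, matching the 1 component. The largest eigenvalue, 6, is at most the vertex count 6.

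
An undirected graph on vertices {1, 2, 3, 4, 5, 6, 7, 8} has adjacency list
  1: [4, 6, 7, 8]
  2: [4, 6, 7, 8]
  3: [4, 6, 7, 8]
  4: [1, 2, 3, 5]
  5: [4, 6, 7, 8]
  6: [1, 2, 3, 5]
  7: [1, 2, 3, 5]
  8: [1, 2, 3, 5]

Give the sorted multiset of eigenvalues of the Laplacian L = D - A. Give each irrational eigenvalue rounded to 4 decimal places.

Each diagonal entry of L is the vertex degree and each off-diagonal entry is -1 where an edge is present, 0 otherwise; in the order [1, 2, 3, 4, 5, 6, 7, 8] the diagonal is [4, 4, 4, 4, 4, 4, 4, 4]. The multiplicity of 0 as a Laplacian eigenvalue equals the number of connected components. The largest eigenvalue, 8, is at most the vertex count 8. There is one zero in the spectrum, matching the 1 component.

[0, 4, 4, 4, 4, 4, 4, 8]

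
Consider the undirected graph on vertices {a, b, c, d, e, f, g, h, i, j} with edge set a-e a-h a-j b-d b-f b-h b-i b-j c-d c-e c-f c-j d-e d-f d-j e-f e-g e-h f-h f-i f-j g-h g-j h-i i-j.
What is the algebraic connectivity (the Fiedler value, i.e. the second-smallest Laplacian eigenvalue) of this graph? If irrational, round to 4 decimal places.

Each diagonal entry of L is the vertex degree and each off-diagonal entry is -1 where an edge is present, 0 otherwise; in the order [a, b, c, d, e, f, g, h, i, j] the diagonal is [3, 5, 4, 5, 6, 7, 3, 6, 4, 7]. The smallest Laplacian eigenvalue is always 0. The next one, lambda_2 = 2.5881, measures how hard the graph is to disconnect: larger values mean better connectivity. There is one zero in the spectrum, matching the 1 component.

2.5881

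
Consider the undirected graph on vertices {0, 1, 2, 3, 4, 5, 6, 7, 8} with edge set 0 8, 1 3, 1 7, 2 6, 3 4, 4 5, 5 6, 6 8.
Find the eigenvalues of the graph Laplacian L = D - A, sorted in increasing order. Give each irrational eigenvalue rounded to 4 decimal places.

Reading degrees in the order [0, 1, 2, 3, 4, 5, 6, 7, 8] gives [1, 2, 1, 2, 2, 2, 3, 1, 2]; set D = diag(1, 2, 1, 2, 2, 2, 3, 1, 2) and form L = D - A. Diagonalising L (or applying a numerical eigensolver to the 9x9 matrix) gives the spectrum above. The largest eigenvalue, 4.3455, is at most the vertex count 9.

[0, 0.1404, 0.5362, 0.7754, 1.5803, 2.2449, 2.7784, 3.5988, 4.3455]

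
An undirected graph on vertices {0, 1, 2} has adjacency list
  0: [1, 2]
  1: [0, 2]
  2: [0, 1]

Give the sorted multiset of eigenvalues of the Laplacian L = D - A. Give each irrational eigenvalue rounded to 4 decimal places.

[0, 3, 3]

Each diagonal entry of L is the vertex degree and each off-diagonal entry is -1 where an edge is present, 0 otherwise; in the order [0, 1, 2] the diagonal is [2, 2, 2]. L is symmetric positive semidefinite, so every eigenvalue is real and nonnegative. The largest eigenvalue, 3, is at most the vertex count 3. The eigenvalues sum to 6, which equals trace(L) = 2|E|.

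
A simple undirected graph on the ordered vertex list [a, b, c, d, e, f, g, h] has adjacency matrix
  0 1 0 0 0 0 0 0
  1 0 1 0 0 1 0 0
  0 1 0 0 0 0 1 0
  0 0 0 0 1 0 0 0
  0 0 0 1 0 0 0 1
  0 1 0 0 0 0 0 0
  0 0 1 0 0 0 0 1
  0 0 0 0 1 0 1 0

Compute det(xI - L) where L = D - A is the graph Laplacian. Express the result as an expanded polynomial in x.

Reading degrees in the order [a, b, c, d, e, f, g, h] gives [1, 3, 2, 1, 2, 1, 2, 2]; set D = diag(1, 3, 2, 1, 2, 1, 2, 2) and form L = D - A. L has integer entries, so p(x) = det(xI - L) has integer coefficients. Expanding the determinant yields x^8 - 14x^7 + 77x^6 - 212x^5 + 309x^4 - 232x^3 + 79x^2 - 8x. The constant term is 0 because L is singular (the all-ones vector lies in its kernel). The eigenvalues sum to 14, which equals trace(L) = 2|E|. By the matrix-tree theorem the graph has (1/8) * product of the nonzero eigenvalues = 1 spanning tree.

x^8 - 14x^7 + 77x^6 - 212x^5 + 309x^4 - 232x^3 + 79x^2 - 8x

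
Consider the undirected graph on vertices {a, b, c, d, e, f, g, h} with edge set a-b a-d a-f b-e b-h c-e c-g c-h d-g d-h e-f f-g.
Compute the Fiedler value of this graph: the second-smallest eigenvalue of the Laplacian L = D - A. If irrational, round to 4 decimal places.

2

Each diagonal entry of L is the vertex degree and each off-diagonal entry is -1 where an edge is present, 0 otherwise; in the order [a, b, c, d, e, f, g, h] the diagonal is [3, 3, 3, 3, 3, 3, 3, 3]. Computing the eigenvalues of L and sorting gives [0, 2, 2, 2, 4, 4, 4, 6]. The Fiedler value lambda_2 = 2 is strictly positive, so the graph is connected. There is one zero in the spectrum, matching the 1 component.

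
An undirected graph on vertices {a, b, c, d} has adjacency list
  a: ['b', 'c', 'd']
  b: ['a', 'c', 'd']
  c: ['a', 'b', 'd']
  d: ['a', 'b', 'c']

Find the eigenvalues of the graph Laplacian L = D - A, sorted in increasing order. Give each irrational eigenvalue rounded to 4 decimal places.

[0, 4, 4, 4]

With the vertex order [a, b, c, d], the degrees are [3, 3, 3, 3], giving D = diag(3, 3, 3, 3) and L = D - A. Since every row of L sums to 0, the all-ones vector is in the kernel and 0 is an eigenvalue. The single zero eigenvalue shows the graph is connected. The eigenvalues sum to 12, which equals trace(L) = 2|E|.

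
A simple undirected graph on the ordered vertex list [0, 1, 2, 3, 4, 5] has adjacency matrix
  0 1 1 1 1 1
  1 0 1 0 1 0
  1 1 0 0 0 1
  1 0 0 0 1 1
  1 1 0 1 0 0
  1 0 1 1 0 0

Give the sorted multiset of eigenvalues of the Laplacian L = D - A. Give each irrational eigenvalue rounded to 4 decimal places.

Each diagonal entry of L is the vertex degree and each off-diagonal entry is -1 where an edge is present, 0 otherwise; in the order [0, 1, 2, 3, 4, 5] the diagonal is [5, 3, 3, 3, 3, 3]. L is symmetric positive semidefinite, so every eigenvalue is real and nonnegative.

[0, 2.3820, 2.3820, 4.6180, 4.6180, 6]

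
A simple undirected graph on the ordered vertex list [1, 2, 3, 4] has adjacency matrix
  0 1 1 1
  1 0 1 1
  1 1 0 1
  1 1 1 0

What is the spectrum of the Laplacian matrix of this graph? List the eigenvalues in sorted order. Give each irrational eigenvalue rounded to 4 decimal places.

Each diagonal entry of L is the vertex degree and each off-diagonal entry is -1 where an edge is present, 0 otherwise; in the order [1, 2, 3, 4] the diagonal is [3, 3, 3, 3]. Since every row of L sums to 0, the all-ones vector is in the kernel and 0 is an eigenvalue. The single zero eigenvalue shows the graph is connected. There is one zero in the spectrum, matching the 1 component. The largest eigenvalue, 4, is at most the vertex count 4.

[0, 4, 4, 4]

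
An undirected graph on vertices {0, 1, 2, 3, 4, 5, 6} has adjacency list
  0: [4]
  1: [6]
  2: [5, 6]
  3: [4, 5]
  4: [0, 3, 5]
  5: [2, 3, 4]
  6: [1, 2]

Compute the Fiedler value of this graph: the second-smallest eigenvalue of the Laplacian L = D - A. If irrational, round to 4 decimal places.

With the vertex order [0, 1, 2, 3, 4, 5, 6], the degrees are [1, 1, 2, 2, 3, 3, 2], giving D = diag(1, 1, 2, 2, 3, 3, 2) and L = D - A. The sorted Laplacian eigenvalues are [0, 0.2679, 1, 1.5858, 3, 3.7321, 4.4142]; the algebraic connectivity is the second entry, 0.2679. By the matrix-tree theorem the graph has (1/7) * product of the nonzero eigenvalues = 3 spanning trees.

0.2679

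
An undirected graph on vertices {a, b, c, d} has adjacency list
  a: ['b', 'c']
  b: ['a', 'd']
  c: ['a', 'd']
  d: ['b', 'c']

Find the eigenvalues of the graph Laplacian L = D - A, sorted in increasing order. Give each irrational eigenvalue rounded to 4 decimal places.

[0, 2, 2, 4]

With the vertex order [a, b, c, d], the degrees are [2, 2, 2, 2], giving D = diag(2, 2, 2, 2) and L = D - A. Diagonalising L (or applying a numerical eigensolver to the 4x4 matrix) gives the spectrum above. By the matrix-tree theorem the graph has (1/4) * product of the nonzero eigenvalues = 4 spanning trees.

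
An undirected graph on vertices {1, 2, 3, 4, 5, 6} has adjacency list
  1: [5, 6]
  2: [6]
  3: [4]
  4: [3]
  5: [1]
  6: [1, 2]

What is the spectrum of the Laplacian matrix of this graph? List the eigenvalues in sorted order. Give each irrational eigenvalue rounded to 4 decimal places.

[0, 0, 0.5858, 2, 2, 3.4142]

Each diagonal entry of L is the vertex degree and each off-diagonal entry is -1 where an edge is present, 0 otherwise; in the order [1, 2, 3, 4, 5, 6] the diagonal is [2, 1, 1, 1, 1, 2]. Since every row of L sums to 0, the all-ones vector is in the kernel and 0 is an eigenvalue. The 2 zero eigenvalues correspond to the 2 connected components. There are 2 zeros in the spectrum, matching the 2 components. The largest eigenvalue, 3.4142, is at most the vertex count 6.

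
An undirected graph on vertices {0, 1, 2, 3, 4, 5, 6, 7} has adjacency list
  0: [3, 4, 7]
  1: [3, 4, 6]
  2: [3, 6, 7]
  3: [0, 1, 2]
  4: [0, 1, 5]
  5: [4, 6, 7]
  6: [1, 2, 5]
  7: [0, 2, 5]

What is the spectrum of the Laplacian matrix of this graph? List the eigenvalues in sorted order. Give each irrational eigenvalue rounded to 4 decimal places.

Each diagonal entry of L is the vertex degree and each off-diagonal entry is -1 where an edge is present, 0 otherwise; in the order [0, 1, 2, 3, 4, 5, 6, 7] the diagonal is [3, 3, 3, 3, 3, 3, 3, 3]. Diagonalising L (or applying a numerical eigensolver to the 8x8 matrix) gives the spectrum above. The single zero eigenvalue shows the graph is connected. By the matrix-tree theorem the graph has (1/8) * product of the nonzero eigenvalues = 384 spanning trees.

[0, 2, 2, 2, 4, 4, 4, 6]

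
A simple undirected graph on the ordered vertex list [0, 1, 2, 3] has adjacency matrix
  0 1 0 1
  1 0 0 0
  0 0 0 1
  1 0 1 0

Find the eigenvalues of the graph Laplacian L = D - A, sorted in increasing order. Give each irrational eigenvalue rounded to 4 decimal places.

Reading degrees in the order [0, 1, 2, 3] gives [2, 1, 1, 2]; set D = diag(2, 1, 1, 2) and form L = D - A. Since every row of L sums to 0, the all-ones vector is in the kernel and 0 is an eigenvalue. The eigenvalues sum to 6, which equals trace(L) = 2|E|.

[0, 0.5858, 2, 3.4142]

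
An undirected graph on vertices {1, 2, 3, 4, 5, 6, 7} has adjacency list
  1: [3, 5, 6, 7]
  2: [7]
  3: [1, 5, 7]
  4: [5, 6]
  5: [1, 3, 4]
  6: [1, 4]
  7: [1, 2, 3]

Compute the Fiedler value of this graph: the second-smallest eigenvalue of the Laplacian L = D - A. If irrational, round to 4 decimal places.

0.6239

Each diagonal entry of L is the vertex degree and each off-diagonal entry is -1 where an edge is present, 0 otherwise; in the order [1, 2, 3, 4, 5, 6, 7] the diagonal is [4, 1, 3, 2, 3, 2, 3]. Computing the eigenvalues of L and sorting gives [0, 0.6239, 1.5858, 2.4048, 3.5952, 4.4142, 5.3761]. The Fiedler value lambda_2 = 0.6239 is strictly positive, so the graph is connected. By the matrix-tree theorem the graph has (1/7) * product of the nonzero eigenvalues = 29 spanning trees.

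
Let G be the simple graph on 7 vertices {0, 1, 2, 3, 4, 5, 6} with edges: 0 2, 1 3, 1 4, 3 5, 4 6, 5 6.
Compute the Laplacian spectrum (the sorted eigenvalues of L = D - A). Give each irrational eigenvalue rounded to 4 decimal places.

With the vertex order [0, 1, 2, 3, 4, 5, 6], the degrees are [1, 2, 1, 2, 2, 2, 2], giving D = diag(1, 2, 1, 2, 2, 2, 2) and L = D - A. L is symmetric positive semidefinite, so every eigenvalue is real and nonnegative. The 2 zero eigenvalues correspond to the 2 connected components. There are 2 zeros in the spectrum, matching the 2 components.

[0, 0, 1.3820, 1.3820, 2, 3.6180, 3.6180]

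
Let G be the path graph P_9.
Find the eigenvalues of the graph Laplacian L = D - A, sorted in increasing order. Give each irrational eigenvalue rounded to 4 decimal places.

[0, 0.1206, 0.4679, 1, 1.6527, 2.3473, 3, 3.5321, 3.8794]

The graph has 9 vertices and degree multiset [2, 2, 2, 2, 2, 2, 2, 1, 1]; D is the diagonal matrix of degrees and L = D - A. The multiplicity of 0 as a Laplacian eigenvalue equals the number of connected components. The largest eigenvalue, 3.8794, is at most the vertex count 9. The eigenvalues sum to 16, which equals trace(L) = 2|E|.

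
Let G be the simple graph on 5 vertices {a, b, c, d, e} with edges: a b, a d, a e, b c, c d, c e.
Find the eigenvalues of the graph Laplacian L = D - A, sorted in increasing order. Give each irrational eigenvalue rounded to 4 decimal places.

[0, 2, 2, 3, 5]

With the vertex order [a, b, c, d, e], the degrees are [3, 2, 3, 2, 2], giving D = diag(3, 2, 3, 2, 2) and L = D - A. L is symmetric positive semidefinite, so every eigenvalue is real and nonnegative. The single zero eigenvalue shows the graph is connected. The eigenvalues sum to 12, which equals trace(L) = 2|E|. There is one zero in the spectrum, matching the 1 component.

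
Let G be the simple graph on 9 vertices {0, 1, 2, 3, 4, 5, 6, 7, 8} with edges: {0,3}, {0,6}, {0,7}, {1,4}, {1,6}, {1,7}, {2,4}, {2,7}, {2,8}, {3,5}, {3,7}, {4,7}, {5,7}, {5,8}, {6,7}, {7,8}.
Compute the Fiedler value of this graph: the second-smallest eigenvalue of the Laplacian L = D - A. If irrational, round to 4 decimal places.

Each diagonal entry of L is the vertex degree and each off-diagonal entry is -1 where an edge is present, 0 otherwise; in the order [0, 1, 2, 3, 4, 5, 6, 7, 8] the diagonal is [3, 3, 3, 3, 3, 3, 3, 8, 3]. The sorted Laplacian eigenvalues are [0, 1.5858, 1.5858, 3, 3, 4.4142, 4.4142, 5, 9]; the algebraic connectivity is the second entry, 1.5858. The largest eigenvalue, 9, is at most the vertex count 9.

1.5858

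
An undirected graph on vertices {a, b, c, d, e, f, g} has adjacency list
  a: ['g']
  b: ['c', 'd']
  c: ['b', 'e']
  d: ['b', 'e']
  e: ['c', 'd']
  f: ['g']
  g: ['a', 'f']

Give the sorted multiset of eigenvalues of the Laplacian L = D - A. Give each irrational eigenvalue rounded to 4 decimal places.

[0, 0, 1, 2, 2, 3, 4]

With the vertex order [a, b, c, d, e, f, g], the degrees are [1, 2, 2, 2, 2, 1, 2], giving D = diag(1, 2, 2, 2, 2, 1, 2) and L = D - A. Since every row of L sums to 0, the all-ones vector is in the kernel and 0 is an eigenvalue. The 2 zero eigenvalues correspond to the 2 connected components. The eigenvalues sum to 12, which equals trace(L) = 2|E|. There are 2 zeros in the spectrum, matching the 2 components.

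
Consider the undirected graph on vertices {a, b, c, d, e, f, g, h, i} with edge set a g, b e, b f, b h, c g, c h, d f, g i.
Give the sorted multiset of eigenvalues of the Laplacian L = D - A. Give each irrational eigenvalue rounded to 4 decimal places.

Reading degrees in the order [a, b, c, d, e, f, g, h, i] gives [1, 3, 2, 1, 1, 2, 3, 2, 1]; set D = diag(1, 3, 2, 1, 1, 2, 3, 2, 1) and form L = D - A. Diagonalising L (or applying a numerical eigensolver to the 9x9 matrix) gives the spectrum above.

[0, 0.1538, 0.5764, 1, 1, 2.1128, 2.6757, 4.0748, 4.4065]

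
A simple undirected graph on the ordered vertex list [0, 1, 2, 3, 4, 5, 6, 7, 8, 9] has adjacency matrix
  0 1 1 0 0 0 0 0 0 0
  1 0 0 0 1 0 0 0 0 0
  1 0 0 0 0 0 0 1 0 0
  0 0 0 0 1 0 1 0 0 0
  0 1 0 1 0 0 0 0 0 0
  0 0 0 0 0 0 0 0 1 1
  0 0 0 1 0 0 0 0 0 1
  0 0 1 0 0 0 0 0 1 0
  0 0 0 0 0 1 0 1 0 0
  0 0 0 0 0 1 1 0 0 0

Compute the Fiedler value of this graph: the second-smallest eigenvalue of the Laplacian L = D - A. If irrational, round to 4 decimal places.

0.3820

Each diagonal entry of L is the vertex degree and each off-diagonal entry is -1 where an edge is present, 0 otherwise; in the order [0, 1, 2, 3, 4, 5, 6, 7, 8, 9] the diagonal is [2, 2, 2, 2, 2, 2, 2, 2, 2, 2]. The sorted Laplacian eigenvalues are [0, 0.3820, 0.3820, 1.3820, 1.3820, 2.6180, 2.6180, 3.6180, 3.6180, 4]; the algebraic connectivity is the second entry, 0.3820. The eigenvalues sum to 20, which equals trace(L) = 2|E|.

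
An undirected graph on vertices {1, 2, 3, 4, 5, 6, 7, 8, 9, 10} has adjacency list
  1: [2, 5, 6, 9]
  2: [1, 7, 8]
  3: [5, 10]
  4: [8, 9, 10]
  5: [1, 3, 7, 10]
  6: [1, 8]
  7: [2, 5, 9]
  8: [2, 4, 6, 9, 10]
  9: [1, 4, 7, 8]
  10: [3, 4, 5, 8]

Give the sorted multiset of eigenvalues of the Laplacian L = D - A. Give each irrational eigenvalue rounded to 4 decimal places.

Each diagonal entry of L is the vertex degree and each off-diagonal entry is -1 where an edge is present, 0 otherwise; in the order [1, 2, 3, 4, 5, 6, 7, 8, 9, 10] the diagonal is [4, 3, 2, 3, 4, 2, 3, 5, 4, 4]. Since every row of L sums to 0, the all-ones vector is in the kernel and 0 is an eigenvalue. The single zero eigenvalue shows the graph is connected. The eigenvalues sum to 34, which equals trace(L) = 2|E|.

[0, 1.2155, 1.8333, 2, 3.3049, 3.8292, 4, 5, 5.9413, 6.8759]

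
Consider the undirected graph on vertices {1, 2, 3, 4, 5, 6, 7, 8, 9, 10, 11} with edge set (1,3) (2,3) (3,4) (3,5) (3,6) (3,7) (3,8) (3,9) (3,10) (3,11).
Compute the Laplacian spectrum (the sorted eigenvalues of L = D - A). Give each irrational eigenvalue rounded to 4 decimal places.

Reading degrees in the order [1, 2, 3, 4, 5, 6, 7, 8, 9, 10, 11] gives [1, 1, 10, 1, 1, 1, 1, 1, 1, 1, 1]; set D = diag(1, 1, 10, 1, 1, 1, 1, 1, 1, 1, 1) and form L = D - A. The multiplicity of 0 as a Laplacian eigenvalue equals the number of connected components. By the matrix-tree theorem the graph has (1/11) * product of the nonzero eigenvalues = 1 spanning tree.

[0, 1, 1, 1, 1, 1, 1, 1, 1, 1, 11]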